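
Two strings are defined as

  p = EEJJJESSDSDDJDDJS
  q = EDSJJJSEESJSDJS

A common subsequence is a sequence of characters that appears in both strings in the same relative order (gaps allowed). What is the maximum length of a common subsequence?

10

One common subsequence of length 10: E (p #1, q #1), then J (p #3, q #4), then J (p #4, q #5), then J (p #5, q #6), then E (p #6, q #9), then S (p #7, q #10), then S (p #10, q #12), then D (p #15, q #13), then J (p #16, q #14), then S (p #17, q #15). The LCS DP gives dp[17][15] = 10, so this is optimal.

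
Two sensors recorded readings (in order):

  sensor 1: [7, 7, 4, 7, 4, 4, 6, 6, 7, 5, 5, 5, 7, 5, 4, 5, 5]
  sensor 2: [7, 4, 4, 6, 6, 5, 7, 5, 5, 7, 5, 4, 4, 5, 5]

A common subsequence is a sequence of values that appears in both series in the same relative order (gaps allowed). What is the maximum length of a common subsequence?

Match 7 (sensor 1 #4, sensor 2 #1), then 4 (sensor 1 #5, sensor 2 #2), then 4 (sensor 1 #6, sensor 2 #3), then 6 (sensor 1 #7, sensor 2 #4), then 6 (sensor 1 #8, sensor 2 #5), then 7 (sensor 1 #9, sensor 2 #7), then 5 (sensor 1 #11, sensor 2 #8), then 5 (sensor 1 #12, sensor 2 #9), then 7 (sensor 1 #13, sensor 2 #10), then 5 (sensor 1 #14, sensor 2 #11), then 4 (sensor 1 #15, sensor 2 #13), then 5 (sensor 1 #16, sensor 2 #14), then 5 (sensor 1 #17, sensor 2 #15) — 13 values in the same relative order in both, and the DP table's final entry dp[17][15] is also 13, so no common subsequence is longer.

13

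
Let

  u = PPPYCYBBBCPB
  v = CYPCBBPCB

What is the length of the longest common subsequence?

6

Taking P (u #3, v #3), C (u #5, v #4), B (u #7, v #5), B (u #8, v #6), C (u #10, v #8), B (u #12, v #9) gives a common subsequence of length 6. The LCS DP gives dp[12][9] = 6, so this is optimal.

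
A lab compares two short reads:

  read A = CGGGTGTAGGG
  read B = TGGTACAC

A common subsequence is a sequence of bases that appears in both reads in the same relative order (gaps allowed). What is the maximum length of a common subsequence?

One common subsequence of length 4: G [3,2] → G [4,3] → T [5,4] → A [8,7]. dp[11][8] = 4 confirms this is the maximum.

4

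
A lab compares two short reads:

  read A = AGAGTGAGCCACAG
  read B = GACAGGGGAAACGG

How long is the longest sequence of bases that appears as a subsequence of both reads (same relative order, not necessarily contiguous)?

8

Taking A [1,4], G [2,6], G [4,7], G [6,8], A [7,10], A [11,11], C [12,12], G [14,14] gives a common subsequence of length 8, and the DP table's final entry dp[14][14] is also 8, so no common subsequence is longer.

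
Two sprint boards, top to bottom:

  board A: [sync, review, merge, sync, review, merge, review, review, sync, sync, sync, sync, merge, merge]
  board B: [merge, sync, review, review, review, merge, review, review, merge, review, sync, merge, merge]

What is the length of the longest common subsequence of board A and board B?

One common subsequence of length 9: sync (board A #1, board B #2), review (board A #2, board B #5), merge (board A #3, board B #6), review (board A #5, board B #8), merge (board A #6, board B #9), review (board A #8, board B #10), sync (board A #12, board B #11), merge (board A #13, board B #12), merge (board A #14, board B #13). The LCS DP gives dp[14][13] = 9, so this is optimal.

9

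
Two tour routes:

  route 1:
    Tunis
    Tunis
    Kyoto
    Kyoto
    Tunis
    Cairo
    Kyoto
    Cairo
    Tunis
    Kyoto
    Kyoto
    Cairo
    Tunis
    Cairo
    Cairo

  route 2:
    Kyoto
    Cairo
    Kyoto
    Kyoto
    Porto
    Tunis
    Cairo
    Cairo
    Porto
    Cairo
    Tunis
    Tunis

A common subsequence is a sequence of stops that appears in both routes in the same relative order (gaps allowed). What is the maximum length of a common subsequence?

7

Pick Kyoto (route 1 #3, route 2 #3) → Kyoto (route 1 #4, route 2 #4) → Tunis (route 1 #5, route 2 #6) → Cairo (route 1 #6, route 2 #8) → Cairo (route 1 #8, route 2 #10) → Tunis (route 1 #9, route 2 #11) → Tunis (route 1 #13, route 2 #12); all 7 stops appear in both, in order, and the DP table's final entry dp[15][12] is also 7, so no common subsequence is longer.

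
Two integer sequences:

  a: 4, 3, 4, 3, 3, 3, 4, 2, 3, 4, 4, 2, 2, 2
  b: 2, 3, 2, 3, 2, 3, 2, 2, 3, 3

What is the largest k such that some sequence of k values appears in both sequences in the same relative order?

Pick 3 [2,2], 3 [6,4], 2 [8,5], 3 [9,6], 2 [12,7], 2 [13,8]; all 6 values appear in both, in order. dp[14][10] = 6 confirms this is the maximum.

6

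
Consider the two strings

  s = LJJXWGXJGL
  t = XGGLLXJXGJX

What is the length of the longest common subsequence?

Pick L (s #1, t #5); then J (s #3, t #7); then X (s #4, t #8); then G (s #6, t #9); then X (s #7, t #11); all 5 characters appear in both, in order. dp[10][11] = 5 confirms this is the maximum.

5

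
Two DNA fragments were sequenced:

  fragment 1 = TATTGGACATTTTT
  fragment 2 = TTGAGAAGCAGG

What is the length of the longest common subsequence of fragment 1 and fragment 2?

7

Pick T (fragment 1 #3, fragment 2 #1) → T (fragment 1 #4, fragment 2 #2) → G (fragment 1 #5, fragment 2 #3) → G (fragment 1 #6, fragment 2 #5) → A (fragment 1 #7, fragment 2 #7) → C (fragment 1 #8, fragment 2 #9) → A (fragment 1 #9, fragment 2 #10); all 7 bases appear in both, in order. The LCS DP gives dp[14][12] = 7, so this is optimal.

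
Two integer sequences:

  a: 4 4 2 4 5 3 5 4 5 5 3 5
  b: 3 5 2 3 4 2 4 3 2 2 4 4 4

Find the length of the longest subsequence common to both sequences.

5

One common subsequence of length 5: 4 at a[1]=b[5], then 4 at a[2]=b[7], then 2 at a[3]=b[10], then 4 at a[4]=b[12], then 4 at a[8]=b[13], and the DP table's final entry dp[12][13] is also 5, so no common subsequence is longer.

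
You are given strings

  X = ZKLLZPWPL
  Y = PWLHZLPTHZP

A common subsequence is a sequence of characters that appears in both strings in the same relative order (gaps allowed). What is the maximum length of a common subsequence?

One common subsequence of length 4: Z [1,5], then L [3,6], then Z [5,10], then P [8,11]. Since dp[9][11] = 4, nothing longer is possible.

4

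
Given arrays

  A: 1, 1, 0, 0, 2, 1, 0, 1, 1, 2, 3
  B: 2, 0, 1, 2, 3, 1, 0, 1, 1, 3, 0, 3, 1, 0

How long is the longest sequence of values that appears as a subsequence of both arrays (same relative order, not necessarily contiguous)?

Taking 1 at A[2]=B[3], 2 at A[5]=B[4], 1 at A[6]=B[6], 0 at A[7]=B[7], 1 at A[8]=B[8], 1 at A[9]=B[9], 3 at A[11]=B[12] gives a common subsequence of length 7, and the DP table's final entry dp[11][14] is also 7, so no common subsequence is longer.

7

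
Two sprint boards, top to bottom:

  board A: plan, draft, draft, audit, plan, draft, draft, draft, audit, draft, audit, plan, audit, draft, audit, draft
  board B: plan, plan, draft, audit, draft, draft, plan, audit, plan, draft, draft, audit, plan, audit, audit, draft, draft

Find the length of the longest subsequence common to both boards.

Taking plan [1,2] → draft [2,5] → draft [3,6] → audit [4,8] → plan [5,9] → draft [7,10] → draft [8,11] → audit [9,12] → audit [11,14] → audit [13,15] → draft [14,16] → draft [16,17] gives a common subsequence of length 12. The LCS DP gives dp[16][17] = 12, so this is optimal.

12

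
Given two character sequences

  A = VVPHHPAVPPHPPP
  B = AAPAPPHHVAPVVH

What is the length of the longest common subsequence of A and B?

6

One common subsequence of length 6: P [3,6]; then H [4,7]; then H [5,8]; then P [6,11]; then V [8,13]; then H [11,14]. Since dp[14][14] = 6, nothing longer is possible.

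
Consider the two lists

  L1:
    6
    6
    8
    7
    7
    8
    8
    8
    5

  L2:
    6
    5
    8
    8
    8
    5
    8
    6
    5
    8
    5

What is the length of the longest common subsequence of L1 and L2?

6

Pick 6 (L1 #1, L2 #1); then 8 (L1 #3, L2 #4); then 8 (L1 #6, L2 #5); then 8 (L1 #7, L2 #7); then 8 (L1 #8, L2 #10); then 5 (L1 #9, L2 #11); all 6 values appear in both, in order. The LCS DP gives dp[9][11] = 6, so this is optimal.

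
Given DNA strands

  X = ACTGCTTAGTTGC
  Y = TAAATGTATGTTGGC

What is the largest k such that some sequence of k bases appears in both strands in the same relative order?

Match A at X[1]=Y[4], then T at X[3]=Y[5], then G at X[4]=Y[6], then T at X[6]=Y[7], then T at X[7]=Y[9], then G at X[9]=Y[10], then T at X[10]=Y[11], then T at X[11]=Y[12], then G at X[12]=Y[14], then C at X[13]=Y[15] — 10 bases in the same relative order in both. The LCS DP gives dp[13][15] = 10, so this is optimal.

10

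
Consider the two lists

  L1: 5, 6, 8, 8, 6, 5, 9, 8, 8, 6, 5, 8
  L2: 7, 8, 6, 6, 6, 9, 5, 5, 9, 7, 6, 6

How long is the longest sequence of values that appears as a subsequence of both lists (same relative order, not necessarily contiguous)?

One common subsequence of length 5: 6 [2,4] → 6 [5,5] → 5 [6,8] → 9 [7,9] → 6 [10,12], and the DP table's final entry dp[12][12] is also 5, so no common subsequence is longer.

5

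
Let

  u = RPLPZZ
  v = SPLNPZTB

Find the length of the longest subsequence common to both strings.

Let dp[i][j] be the LCS length of the first i characters of u and the first j characters of v. dp[i][j] = dp[i-1][j-1]+1 when the i-th and j-th characters match, else max(dp[i-1][j], dp[i][j-1]).
    ·  S  P  L  N  P  Z  T  B
 ·  0  0  0  0  0  0  0  0  0
 R  0  0  0  0  0  0  0  0  0
 P  0  0  1  1  1  1  1  1  1
 L  0  0  1  2  2  2  2  2  2
 P  0  0  1  2  2  3  3  3  3
 Z  0  0  1  2  2  3  4  4  4
 Z  0  0  1  2  2  3  4  4  4
dp[6][8] = 4. One LCS (by backtracking along matches): PLPZ.

4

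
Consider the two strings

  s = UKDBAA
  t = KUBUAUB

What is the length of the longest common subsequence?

Taking U [1,2], B [4,3], A [5,5] gives a common subsequence of length 3, and the DP table's final entry dp[6][7] is also 3, so no common subsequence is longer.

3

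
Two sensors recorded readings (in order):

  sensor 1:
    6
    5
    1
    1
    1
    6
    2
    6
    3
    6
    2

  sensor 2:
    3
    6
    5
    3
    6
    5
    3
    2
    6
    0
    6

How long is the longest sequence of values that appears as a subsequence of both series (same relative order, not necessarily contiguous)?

Let dp[i][j] be the LCS length of the first i values of sensor 1 and the first j values of sensor 2. dp[i][j] = dp[i-1][j-1]+1 when the i-th and j-th values match, else max(dp[i-1][j], dp[i][j-1]).
    ·  3  6  5  3  6  5  3  2  6  0  6
 ·  0  0  0  0  0  0  0  0  0  0  0  0
 6  0  0  1  1  1  1  1  1  1  1  1  1
 5  0  0  1  2  2  2  2  2  2  2  2  2
 1  0  0  1  2  2  2  2  2  2  2  2  2
 1  0  0  1  2  2  2  2  2  2  2  2  2
 1  0  0  1  2  2  2  2  2  2  2  2  2
 6  0  0  1  2  2  3  3  3  3  3  3  3
 2  0  0  1  2  2  3  3  3  4  4  4  4
 6  0  0  1  2  2  3  3  3  4  5  5  5
 3  0  1  1  2  3  3  3  4  4  5  5  5
 6  0  1  2  2  3  4  4  4  4  5  5  6
 2  0  1  2  2  3  4  4  4  5  5  5  6
dp[11][11] = 6. One LCS (by backtracking along matches): 6, 5, 6, 2, 6, 6.

6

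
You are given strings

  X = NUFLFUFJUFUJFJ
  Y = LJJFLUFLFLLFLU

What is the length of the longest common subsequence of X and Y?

6

Pick U (X #2, Y #6), then F (X #3, Y #7), then L (X #4, Y #8), then F (X #5, Y #9), then F (X #7, Y #12), then U (X #11, Y #14); all 6 characters appear in both, in order. The LCS DP gives dp[14][14] = 6, so this is optimal.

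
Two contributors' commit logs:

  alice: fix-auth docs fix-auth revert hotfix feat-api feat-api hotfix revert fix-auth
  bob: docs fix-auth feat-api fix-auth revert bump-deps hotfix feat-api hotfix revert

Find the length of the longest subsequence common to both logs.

Taking fix-auth [1,2] → fix-auth [3,4] → revert [4,5] → hotfix [5,7] → feat-api [7,8] → hotfix [8,9] → revert [9,10] gives a common subsequence of length 7, and the DP table's final entry dp[10][10] is also 7, so no common subsequence is longer.

7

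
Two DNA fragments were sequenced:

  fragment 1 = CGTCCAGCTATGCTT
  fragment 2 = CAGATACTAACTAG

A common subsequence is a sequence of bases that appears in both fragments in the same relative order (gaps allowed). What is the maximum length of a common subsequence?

Taking C at fragment 1[1]=fragment 2[1]; then G at fragment 1[2]=fragment 2[3]; then T at fragment 1[3]=fragment 2[5]; then C at fragment 1[4]=fragment 2[7]; then A at fragment 1[6]=fragment 2[10]; then C at fragment 1[8]=fragment 2[11]; then T at fragment 1[9]=fragment 2[12]; then A at fragment 1[10]=fragment 2[13]; then G at fragment 1[12]=fragment 2[14] gives a common subsequence of length 9. The LCS DP gives dp[15][14] = 9, so this is optimal.

9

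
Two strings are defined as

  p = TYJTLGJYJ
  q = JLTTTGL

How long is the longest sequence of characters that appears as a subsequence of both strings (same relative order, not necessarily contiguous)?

3

Let dp[i][j] be the LCS length of the first i characters of p and the first j characters of q. dp[i][j] = dp[i-1][j-1]+1 when the i-th and j-th characters match, else max(dp[i-1][j], dp[i][j-1]).
    ·  J  L  T  T  T  G  L
 ·  0  0  0  0  0  0  0  0
 T  0  0  0  1  1  1  1  1
 Y  0  0  0  1  1  1  1  1
 J  0  1  1  1  1  1  1  1
 T  0  1  1  2  2  2  2  2
 L  0  1  2  2  2  2  2  3
 G  0  1  2  2  2  2  3  3
 J  0  1  2  2  2  2  3  3
 Y  0  1  2  2  2  2  3  3
 J  0  1  2  2  2  2  3  3
dp[9][7] = 3. One LCS (by backtracking along matches): TTL.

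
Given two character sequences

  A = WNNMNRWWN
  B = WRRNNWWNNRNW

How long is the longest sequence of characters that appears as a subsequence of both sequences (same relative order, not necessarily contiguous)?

6

Let dp[i][j] be the LCS length of the first i characters of A and the first j characters of B. dp[i][j] = dp[i-1][j-1]+1 when the i-th and j-th characters match, else max(dp[i-1][j], dp[i][j-1]).
    ·  W  R  R  N  N  W  W  N  N  R  N  W
 ·  0  0  0  0  0  0  0  0  0  0  0  0  0
 W  0  1  1  1  1  1  1  1  1  1  1  1  1
 N  0  1  1  1  2  2  2  2  2  2  2  2  2
 N  0  1  1  1  2  3  3  3  3  3  3  3  3
 M  0  1  1  1  2  3  3  3  3  3  3  3  3
 N  0  1  1  1  2  3  3  3  4  4  4  4  4
 R  0  1  2  2  2  3  3  3  4  4  5  5  5
 W  0  1  2  2  2  3  4  4  4  4  5  5  6
 W  0  1  2  2  2  3  4  5  5  5  5  5  6
 N  0  1  2  2  3  3  4  5  6  6  6  6  6
dp[9][12] = 6. One LCS (by backtracking along matches): WNNNRW.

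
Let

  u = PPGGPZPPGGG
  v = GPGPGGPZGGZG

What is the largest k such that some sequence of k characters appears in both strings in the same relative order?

Taking P (u #1, v #2); then P (u #2, v #4); then G (u #3, v #5); then G (u #4, v #6); then P (u #5, v #7); then Z (u #6, v #8); then G (u #9, v #9); then G (u #10, v #10); then G (u #11, v #12) gives a common subsequence of length 9. The LCS DP gives dp[11][12] = 9, so this is optimal.

9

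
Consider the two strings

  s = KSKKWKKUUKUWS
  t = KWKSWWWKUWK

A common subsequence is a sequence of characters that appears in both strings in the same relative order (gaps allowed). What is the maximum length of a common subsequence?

One common subsequence of length 6: K [1,3]; then S [2,4]; then W [5,7]; then K [7,8]; then U [8,9]; then K [10,11]. dp[13][11] = 6 confirms this is the maximum.

6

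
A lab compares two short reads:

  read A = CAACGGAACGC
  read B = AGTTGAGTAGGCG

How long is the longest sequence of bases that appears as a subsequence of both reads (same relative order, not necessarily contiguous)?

Pick A at read A[3]=read B[1], then G at read A[5]=read B[2], then G at read A[6]=read B[5], then A at read A[7]=read B[6], then A at read A[8]=read B[9], then C at read A[9]=read B[12], then G at read A[10]=read B[13]; all 7 bases appear in both, in order. The LCS DP gives dp[11][13] = 7, so this is optimal.

7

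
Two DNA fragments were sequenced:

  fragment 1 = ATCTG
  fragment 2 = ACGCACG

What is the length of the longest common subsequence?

3

One common subsequence of length 3: A (fragment 1 #1, fragment 2 #5) → C (fragment 1 #3, fragment 2 #6) → G (fragment 1 #5, fragment 2 #7). The LCS DP gives dp[5][7] = 3, so this is optimal.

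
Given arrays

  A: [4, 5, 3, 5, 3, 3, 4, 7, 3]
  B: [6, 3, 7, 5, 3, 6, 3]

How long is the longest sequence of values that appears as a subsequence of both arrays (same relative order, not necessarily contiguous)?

Pick 3 [3,2], 5 [4,4], 3 [5,5], 3 [9,7]; all 4 values appear in both, in order, and the DP table's final entry dp[9][7] is also 4, so no common subsequence is longer.

4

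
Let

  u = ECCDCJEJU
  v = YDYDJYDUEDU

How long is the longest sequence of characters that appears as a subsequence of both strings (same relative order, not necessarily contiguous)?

4

Match D at u[4]=v[4], then J at u[6]=v[5], then E at u[7]=v[9], then U at u[9]=v[11] — 4 characters in the same relative order in both, and the DP table's final entry dp[9][11] is also 4, so no common subsequence is longer.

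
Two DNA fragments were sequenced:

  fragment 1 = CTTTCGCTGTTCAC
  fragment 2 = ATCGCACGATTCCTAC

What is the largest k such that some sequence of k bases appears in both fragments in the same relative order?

10

Pick T at fragment 1[4]=fragment 2[2]; then C at fragment 1[5]=fragment 2[3]; then G at fragment 1[6]=fragment 2[4]; then C at fragment 1[7]=fragment 2[7]; then G at fragment 1[9]=fragment 2[8]; then T at fragment 1[10]=fragment 2[10]; then T at fragment 1[11]=fragment 2[11]; then C at fragment 1[12]=fragment 2[13]; then A at fragment 1[13]=fragment 2[15]; then C at fragment 1[14]=fragment 2[16]; all 10 bases appear in both, in order. Since dp[14][16] = 10, nothing longer is possible.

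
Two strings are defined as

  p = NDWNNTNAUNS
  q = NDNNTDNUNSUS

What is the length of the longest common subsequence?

9

Match N at p[1]=q[1], D at p[2]=q[2], N at p[4]=q[3], N at p[5]=q[4], T at p[6]=q[5], N at p[7]=q[7], U at p[9]=q[8], N at p[10]=q[9], S at p[11]=q[12] — 9 characters in the same relative order in both, and the DP table's final entry dp[11][12] is also 9, so no common subsequence is longer.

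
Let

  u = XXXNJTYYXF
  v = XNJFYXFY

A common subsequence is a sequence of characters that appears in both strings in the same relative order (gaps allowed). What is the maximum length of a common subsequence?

6

Pick X at u[3]=v[1], N at u[4]=v[2], J at u[5]=v[3], Y at u[8]=v[5], X at u[9]=v[6], F at u[10]=v[7]; all 6 characters appear in both, in order. Since dp[10][8] = 6, nothing longer is possible.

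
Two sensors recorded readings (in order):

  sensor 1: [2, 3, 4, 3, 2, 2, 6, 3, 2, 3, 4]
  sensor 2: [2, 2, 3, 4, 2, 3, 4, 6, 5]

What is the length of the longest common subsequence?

6

Taking 2 (sensor 1 #1, sensor 2 #2), then 3 (sensor 1 #2, sensor 2 #3), then 4 (sensor 1 #3, sensor 2 #4), then 2 (sensor 1 #9, sensor 2 #5), then 3 (sensor 1 #10, sensor 2 #6), then 4 (sensor 1 #11, sensor 2 #7) gives a common subsequence of length 6. Since dp[11][9] = 6, nothing longer is possible.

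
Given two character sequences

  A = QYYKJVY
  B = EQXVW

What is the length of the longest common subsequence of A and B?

2

Let dp[i][j] be the LCS length of the first i characters of A and the first j characters of B. dp[i][j] = dp[i-1][j-1]+1 when the i-th and j-th characters match, else max(dp[i-1][j], dp[i][j-1]).
    ·  E  Q  X  V  W
 ·  0  0  0  0  0  0
 Q  0  0  1  1  1  1
 Y  0  0  1  1  1  1
 Y  0  0  1  1  1  1
 K  0  0  1  1  1  1
 J  0  0  1  1  1  1
 V  0  0  1  1  2  2
 Y  0  0  1  1  2  2
dp[7][5] = 2. One LCS (by backtracking along matches): QV.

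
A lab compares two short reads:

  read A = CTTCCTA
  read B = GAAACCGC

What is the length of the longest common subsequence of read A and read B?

3

One common subsequence of length 3: C (read A #1, read B #5), C (read A #4, read B #6), C (read A #5, read B #8), and the DP table's final entry dp[7][8] is also 3, so no common subsequence is longer.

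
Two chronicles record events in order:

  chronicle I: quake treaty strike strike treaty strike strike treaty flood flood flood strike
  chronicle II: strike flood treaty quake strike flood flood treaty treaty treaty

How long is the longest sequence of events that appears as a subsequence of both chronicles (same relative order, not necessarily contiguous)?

5

One common subsequence of length 5: strike (chronicle I #3, chronicle II #1), treaty (chronicle I #5, chronicle II #3), strike (chronicle I #7, chronicle II #5), flood (chronicle I #9, chronicle II #6), flood (chronicle I #10, chronicle II #7). Since dp[12][10] = 5, nothing longer is possible.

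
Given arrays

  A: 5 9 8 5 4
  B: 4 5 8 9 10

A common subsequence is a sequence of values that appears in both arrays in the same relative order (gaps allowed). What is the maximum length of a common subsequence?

2

Let dp[i][j] be the LCS length of the first i values of A and the first j values of B. dp[i][j] = dp[i-1][j-1]+1 when the i-th and j-th values match, else max(dp[i-1][j], dp[i][j-1]).
    ·  4  5  8  9 10
 ·  0  0  0  0  0  0
 5  0  0  1  1  1  1
 9  0  0  1  1  2  2
 8  0  0  1  2  2  2
 5  0  0  1  2  2  2
 4  0  1  1  2  2  2
dp[5][5] = 2. One LCS (by backtracking along matches): 5, 9.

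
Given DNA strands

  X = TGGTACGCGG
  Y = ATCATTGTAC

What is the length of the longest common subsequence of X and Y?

One common subsequence of length 5: T (X #1, Y #6), then G (X #3, Y #7), then T (X #4, Y #8), then A (X #5, Y #9), then C (X #8, Y #10). The LCS DP gives dp[10][10] = 5, so this is optimal.

5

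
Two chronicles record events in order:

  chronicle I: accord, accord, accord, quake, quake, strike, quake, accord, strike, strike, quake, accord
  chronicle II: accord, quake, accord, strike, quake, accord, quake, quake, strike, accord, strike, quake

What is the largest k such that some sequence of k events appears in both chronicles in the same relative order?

Match accord (chronicle I #1, chronicle II #1); then accord (chronicle I #2, chronicle II #3); then accord (chronicle I #3, chronicle II #6); then quake (chronicle I #4, chronicle II #7); then quake (chronicle I #5, chronicle II #8); then strike (chronicle I #6, chronicle II #9); then accord (chronicle I #8, chronicle II #10); then strike (chronicle I #10, chronicle II #11); then quake (chronicle I #11, chronicle II #12) — 9 events in the same relative order in both. Since dp[12][12] = 9, nothing longer is possible.

9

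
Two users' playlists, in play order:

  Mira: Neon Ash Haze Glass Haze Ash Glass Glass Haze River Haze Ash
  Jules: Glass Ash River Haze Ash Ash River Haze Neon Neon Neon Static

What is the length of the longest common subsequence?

One common subsequence of length 5: Ash (Mira #2, Jules #2) → Haze (Mira #3, Jules #4) → Ash (Mira #6, Jules #6) → River (Mira #10, Jules #7) → Haze (Mira #11, Jules #8). Since dp[12][12] = 5, nothing longer is possible.

5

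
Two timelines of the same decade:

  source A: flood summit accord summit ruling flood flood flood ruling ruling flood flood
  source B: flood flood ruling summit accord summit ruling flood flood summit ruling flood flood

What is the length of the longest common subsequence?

10

One common subsequence of length 10: flood [1,2]; then summit [2,4]; then accord [3,5]; then summit [4,6]; then ruling [5,7]; then flood [6,8]; then flood [7,9]; then ruling [10,11]; then flood [11,12]; then flood [12,13], and the DP table's final entry dp[12][13] is also 10, so no common subsequence is longer.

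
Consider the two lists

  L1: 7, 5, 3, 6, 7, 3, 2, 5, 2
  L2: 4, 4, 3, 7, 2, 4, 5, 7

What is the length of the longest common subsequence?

4

Let dp[i][j] be the LCS length of the first i values of L1 and the first j values of L2. dp[i][j] = dp[i-1][j-1]+1 when the i-th and j-th values match, else max(dp[i-1][j], dp[i][j-1]).
    ·  4  4  3  7  2  4  5  7
 ·  0  0  0  0  0  0  0  0  0
 7  0  0  0  0  1  1  1  1  1
 5  0  0  0  0  1  1  1  2  2
 3  0  0  0  1  1  1  1  2  2
 6  0  0  0  1  1  1  1  2  2
 7  0  0  0  1  2  2  2  2  3
 3  0  0  0  1  2  2  2  2  3
 2  0  0  0  1  2  3  3  3  3
 5  0  0  0  1  2  3  3  4  4
 2  0  0  0  1  2  3  3  4  4
dp[9][8] = 4. One LCS (by backtracking along matches): 3, 7, 2, 5.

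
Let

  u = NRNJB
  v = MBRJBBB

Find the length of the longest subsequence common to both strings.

Let dp[i][j] be the LCS length of the first i characters of u and the first j characters of v. dp[i][j] = dp[i-1][j-1]+1 when the i-th and j-th characters match, else max(dp[i-1][j], dp[i][j-1]).
    ·  M  B  R  J  B  B  B
 ·  0  0  0  0  0  0  0  0
 N  0  0  0  0  0  0  0  0
 R  0  0  0  1  1  1  1  1
 N  0  0  0  1  1  1  1  1
 J  0  0  0  1  2  2  2  2
 B  0  0  1  1  2  3  3  3
dp[5][7] = 3. One LCS (by backtracking along matches): RJB.

3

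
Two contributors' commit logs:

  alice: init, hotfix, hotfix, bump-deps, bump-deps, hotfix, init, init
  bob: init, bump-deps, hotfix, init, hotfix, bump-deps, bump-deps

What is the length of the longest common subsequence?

5

One common subsequence of length 5: init (alice #1, bob #1), hotfix (alice #2, bob #3), hotfix (alice #3, bob #5), bump-deps (alice #4, bob #6), bump-deps (alice #5, bob #7). Since dp[8][7] = 5, nothing longer is possible.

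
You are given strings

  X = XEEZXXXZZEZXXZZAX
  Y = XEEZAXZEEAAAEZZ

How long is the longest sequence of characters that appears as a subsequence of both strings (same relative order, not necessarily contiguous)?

9

Match X [1,1] → E [2,2] → E [3,3] → Z [4,4] → X [7,6] → Z [8,7] → E [10,13] → Z [14,14] → Z [15,15] — 9 characters in the same relative order in both, and the DP table's final entry dp[17][15] is also 9, so no common subsequence is longer.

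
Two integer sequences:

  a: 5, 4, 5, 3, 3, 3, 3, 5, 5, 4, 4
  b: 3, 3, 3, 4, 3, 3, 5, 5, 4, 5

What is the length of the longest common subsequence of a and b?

Let dp[i][j] be the LCS length of the first i values of a and the first j values of b. dp[i][j] = dp[i-1][j-1]+1 when the i-th and j-th values match, else max(dp[i-1][j], dp[i][j-1]).
    ·  3  3  3  4  3  3  5  5  4  5
 ·  0  0  0  0  0  0  0  0  0  0  0
 5  0  0  0  0  0  0  0  1  1  1  1
 4  0  0  0  0  1  1  1  1  1  2  2
 5  0  0  0  0  1  1  1  2  2  2  3
 3  0  1  1  1  1  2  2  2  2  2  3
 3  0  1  2  2  2  2  3  3  3  3  3
 3  0  1  2  3  3  3  3  3  3  3  3
 3  0  1  2  3  3  4  4  4  4  4  4
 5  0  1  2  3  3  4  4  5  5  5  5
 5  0  1  2  3  3  4  4  5  6  6  6
 4  0  1  2  3  4  4  4  5  6  7  7
 4  0  1  2  3  4  4  4  5  6  7  7
dp[11][10] = 7. One LCS (by backtracking along matches): 3, 3, 3, 3, 5, 5, 4.

7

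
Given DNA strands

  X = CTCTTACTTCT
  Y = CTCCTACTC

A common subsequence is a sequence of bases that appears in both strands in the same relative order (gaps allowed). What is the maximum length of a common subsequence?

Let dp[i][j] be the LCS length of the first i bases of X and the first j bases of Y. dp[i][j] = dp[i-1][j-1]+1 when the i-th and j-th bases match, else max(dp[i-1][j], dp[i][j-1]).
    ·  C  T  C  C  T  A  C  T  C
 ·  0  0  0  0  0  0  0  0  0  0
 C  0  1  1  1  1  1  1  1  1  1
 T  0  1  2  2  2  2  2  2  2  2
 C  0  1  2  3  3  3  3  3  3  3
 T  0  1  2  3  3  4  4  4  4  4
 T  0  1  2  3  3  4  4  4  5  5
 A  0  1  2  3  3  4  5  5  5  5
 C  0  1  2  3  4  4  5  6  6  6
 T  0  1  2  3  4  5  5  6  7  7
 T  0  1  2  3  4  5  5  6  7  7
 C  0  1  2  3  4  5  5  6  7  8
 T  0  1  2  3  4  5  5  6  7  8
dp[11][9] = 8. One LCS (by backtracking along matches): CTCTACTC.

8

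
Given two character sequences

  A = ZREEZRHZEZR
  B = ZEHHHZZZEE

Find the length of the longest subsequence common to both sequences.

5

Let dp[i][j] be the LCS length of the first i characters of A and the first j characters of B. dp[i][j] = dp[i-1][j-1]+1 when the i-th and j-th characters match, else max(dp[i-1][j], dp[i][j-1]).
    ·  Z  E  H  H  H  Z  Z  Z  E  E
 ·  0  0  0  0  0  0  0  0  0  0  0
 Z  0  1  1  1  1  1  1  1  1  1  1
 R  0  1  1  1  1  1  1  1  1  1  1
 E  0  1  2  2  2  2  2  2  2  2  2
 E  0  1  2  2  2  2  2  2  2  3  3
 Z  0  1  2  2  2  2  3  3  3  3  3
 R  0  1  2  2  2  2  3  3  3  3  3
 H  0  1  2  3  3  3  3  3  3  3  3
 Z  0  1  2  3  3  3  4  4  4  4  4
 E  0  1  2  3  3  3  4  4  4  5  5
 Z  0  1  2  3  3  3  4  5  5  5  5
 R  0  1  2  3  3  3  4  5  5  5  5
dp[11][10] = 5. One LCS (by backtracking along matches): ZEZZE.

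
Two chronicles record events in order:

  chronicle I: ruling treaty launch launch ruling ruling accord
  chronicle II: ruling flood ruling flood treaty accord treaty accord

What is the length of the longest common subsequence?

Match ruling (chronicle I #1, chronicle II #3), treaty (chronicle I #2, chronicle II #7), accord (chronicle I #7, chronicle II #8) — 3 events in the same relative order in both, and the DP table's final entry dp[7][8] is also 3, so no common subsequence is longer.

3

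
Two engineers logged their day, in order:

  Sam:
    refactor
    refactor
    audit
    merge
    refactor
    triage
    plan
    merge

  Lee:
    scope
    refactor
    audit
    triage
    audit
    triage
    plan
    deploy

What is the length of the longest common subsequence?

Pick refactor (Sam #1, Lee #2), then audit (Sam #3, Lee #5), then triage (Sam #6, Lee #6), then plan (Sam #7, Lee #7); all 4 tasks appear in both, in order. dp[8][8] = 4 confirms this is the maximum.

4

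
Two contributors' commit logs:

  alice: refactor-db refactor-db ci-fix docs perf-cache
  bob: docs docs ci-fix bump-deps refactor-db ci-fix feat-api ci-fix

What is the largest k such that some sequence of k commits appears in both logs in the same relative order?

One common subsequence of length 2: refactor-db [1,5], then ci-fix [3,8]. Since dp[5][8] = 2, nothing longer is possible.

2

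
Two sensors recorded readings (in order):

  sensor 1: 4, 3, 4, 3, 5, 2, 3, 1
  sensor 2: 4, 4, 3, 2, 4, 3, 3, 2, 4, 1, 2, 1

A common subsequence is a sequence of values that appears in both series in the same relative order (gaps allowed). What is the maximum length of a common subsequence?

6

Pick 4 [1,2], then 3 [2,3], then 4 [3,5], then 3 [4,7], then 2 [6,11], then 1 [8,12]; all 6 values appear in both, in order. dp[8][12] = 6 confirms this is the maximum.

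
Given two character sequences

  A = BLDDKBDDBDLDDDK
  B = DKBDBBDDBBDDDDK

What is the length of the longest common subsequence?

One common subsequence of length 11: B at A[1]=B[3] → D at A[3]=B[4] → B at A[6]=B[6] → D at A[7]=B[7] → D at A[8]=B[8] → B at A[9]=B[10] → D at A[10]=B[11] → D at A[12]=B[12] → D at A[13]=B[13] → D at A[14]=B[14] → K at A[15]=B[15], and the DP table's final entry dp[15][15] is also 11, so no common subsequence is longer.

11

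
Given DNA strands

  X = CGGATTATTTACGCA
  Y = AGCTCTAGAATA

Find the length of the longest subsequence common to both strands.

6

Taking C (X #1, Y #5) → G (X #3, Y #8) → A (X #4, Y #9) → A (X #7, Y #10) → T (X #10, Y #11) → A (X #15, Y #12) gives a common subsequence of length 6, and the DP table's final entry dp[15][12] is also 6, so no common subsequence is longer.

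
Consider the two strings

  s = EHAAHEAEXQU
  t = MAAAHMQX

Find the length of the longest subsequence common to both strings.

4

Let dp[i][j] be the LCS length of the first i characters of s and the first j characters of t. dp[i][j] = dp[i-1][j-1]+1 when the i-th and j-th characters match, else max(dp[i-1][j], dp[i][j-1]).
    ·  M  A  A  A  H  M  Q  X
 ·  0  0  0  0  0  0  0  0  0
 E  0  0  0  0  0  0  0  0  0
 H  0  0  0  0  0  1  1  1  1
 A  0  0  1  1  1  1  1  1  1
 A  0  0  1  2  2  2  2  2  2
 H  0  0  1  2  2  3  3  3  3
 E  0  0  1  2  2  3  3  3  3
 A  0  0  1  2  3  3  3  3  3
 E  0  0  1  2  3  3  3  3  3
 X  0  0  1  2  3  3  3  3  4
 Q  0  0  1  2  3  3  3  4  4
 U  0  0  1  2  3  3  3  4  4
dp[11][8] = 4. One LCS (by backtracking along matches): AAHX.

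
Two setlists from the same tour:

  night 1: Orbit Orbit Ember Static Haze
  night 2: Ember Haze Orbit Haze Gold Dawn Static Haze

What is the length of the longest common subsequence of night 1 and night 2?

3

One common subsequence of length 3: Orbit [1,3] → Static [4,7] → Haze [5,8]. dp[5][8] = 3 confirms this is the maximum.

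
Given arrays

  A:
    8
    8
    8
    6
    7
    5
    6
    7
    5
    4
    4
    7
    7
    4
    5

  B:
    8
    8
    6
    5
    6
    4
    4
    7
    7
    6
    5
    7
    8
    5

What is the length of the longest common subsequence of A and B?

10

One common subsequence of length 10: 8 at A[2]=B[1], 8 at A[3]=B[2], 6 at A[4]=B[3], 5 at A[6]=B[4], 6 at A[7]=B[5], 4 at A[10]=B[6], 4 at A[11]=B[7], 7 at A[12]=B[9], 7 at A[13]=B[12], 5 at A[15]=B[14]. Since dp[15][14] = 10, nothing longer is possible.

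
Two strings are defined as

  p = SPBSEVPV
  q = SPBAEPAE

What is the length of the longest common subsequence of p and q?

5

Let dp[i][j] be the LCS length of the first i characters of p and the first j characters of q. dp[i][j] = dp[i-1][j-1]+1 when the i-th and j-th characters match, else max(dp[i-1][j], dp[i][j-1]).
    ·  S  P  B  A  E  P  A  E
 ·  0  0  0  0  0  0  0  0  0
 S  0  1  1  1  1  1  1  1  1
 P  0  1  2  2  2  2  2  2  2
 B  0  1  2  3  3  3  3  3  3
 S  0  1  2  3  3  3  3  3  3
 E  0  1  2  3  3  4  4  4  4
 V  0  1  2  3  3  4  4  4  4
 P  0  1  2  3  3  4  5  5  5
 V  0  1  2  3  3  4  5  5  5
dp[8][8] = 5. One LCS (by backtracking along matches): SPBEP.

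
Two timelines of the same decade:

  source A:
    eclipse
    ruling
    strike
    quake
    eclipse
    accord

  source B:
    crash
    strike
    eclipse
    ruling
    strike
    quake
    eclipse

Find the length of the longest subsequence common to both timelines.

Match eclipse [1,3], then ruling [2,4], then strike [3,5], then quake [4,6], then eclipse [5,7] — 5 events in the same relative order in both. dp[6][7] = 5 confirms this is the maximum.

5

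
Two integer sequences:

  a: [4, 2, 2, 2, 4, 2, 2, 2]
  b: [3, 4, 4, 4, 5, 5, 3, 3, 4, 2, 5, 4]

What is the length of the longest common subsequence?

Let dp[i][j] be the LCS length of the first i values of a and the first j values of b. dp[i][j] = dp[i-1][j-1]+1 when the i-th and j-th values match, else max(dp[i-1][j], dp[i][j-1]).
    ·  3  4  4  4  5  5  3  3  4  2  5  4
 ·  0  0  0  0  0  0  0  0  0  0  0  0  0
 4  0  0  1  1  1  1  1  1  1  1  1  1  1
 2  0  0  1  1  1  1  1  1  1  1  2  2  2
 2  0  0  1  1  1  1  1  1  1  1  2  2  2
 2  0  0  1  1  1  1  1  1  1  1  2  2  2
 4  0  0  1  2  2  2  2  2  2  2  2  2  3
 2  0  0  1  2  2  2  2  2  2  2  3  3  3
 2  0  0  1  2  2  2  2  2  2  2  3  3  3
 2  0  0  1  2  2  2  2  2  2  2  3  3  3
dp[8][12] = 3. One LCS (by backtracking along matches): 4, 2, 4.

3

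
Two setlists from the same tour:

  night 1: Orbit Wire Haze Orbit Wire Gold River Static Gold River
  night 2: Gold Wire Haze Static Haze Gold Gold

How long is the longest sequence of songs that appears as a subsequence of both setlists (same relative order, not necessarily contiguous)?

4

Match Wire [2,2], Haze [3,5], Gold [6,6], Gold [9,7] — 4 songs in the same relative order in both. The LCS DP gives dp[10][7] = 4, so this is optimal.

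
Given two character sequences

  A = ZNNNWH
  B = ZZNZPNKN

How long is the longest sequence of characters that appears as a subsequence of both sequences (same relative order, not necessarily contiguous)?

4

Let dp[i][j] be the LCS length of the first i characters of A and the first j characters of B. dp[i][j] = dp[i-1][j-1]+1 when the i-th and j-th characters match, else max(dp[i-1][j], dp[i][j-1]).
    ·  Z  Z  N  Z  P  N  K  N
 ·  0  0  0  0  0  0  0  0  0
 Z  0  1  1  1  1  1  1  1  1
 N  0  1  1  2  2  2  2  2  2
 N  0  1  1  2  2  2  3  3  3
 N  0  1  1  2  2  2  3  3  4
 W  0  1  1  2  2  2  3  3  4
 H  0  1  1  2  2  2  3  3  4
dp[6][8] = 4. One LCS (by backtracking along matches): ZNNN.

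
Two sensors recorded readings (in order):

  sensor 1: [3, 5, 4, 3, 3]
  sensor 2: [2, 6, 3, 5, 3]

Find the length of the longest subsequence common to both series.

3

Match 3 (sensor 1 #1, sensor 2 #3) → 5 (sensor 1 #2, sensor 2 #4) → 3 (sensor 1 #5, sensor 2 #5) — 3 values in the same relative order in both. The LCS DP gives dp[5][5] = 3, so this is optimal.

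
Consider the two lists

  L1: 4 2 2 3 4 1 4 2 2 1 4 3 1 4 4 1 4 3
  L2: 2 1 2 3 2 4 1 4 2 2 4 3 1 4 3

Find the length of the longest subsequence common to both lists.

Match 2 (L1 #2, L2 #1) → 2 (L1 #3, L2 #3) → 3 (L1 #4, L2 #4) → 4 (L1 #5, L2 #6) → 1 (L1 #6, L2 #7) → 4 (L1 #7, L2 #8) → 2 (L1 #8, L2 #9) → 2 (L1 #9, L2 #10) → 4 (L1 #11, L2 #11) → 3 (L1 #12, L2 #12) → 1 (L1 #16, L2 #13) → 4 (L1 #17, L2 #14) → 3 (L1 #18, L2 #15) — 13 values in the same relative order in both. The LCS DP gives dp[18][15] = 13, so this is optimal.

13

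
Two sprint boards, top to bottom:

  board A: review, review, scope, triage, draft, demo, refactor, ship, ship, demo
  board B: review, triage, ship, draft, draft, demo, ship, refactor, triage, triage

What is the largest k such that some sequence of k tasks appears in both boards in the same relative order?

Match review (board A #2, board B #1), then triage (board A #4, board B #2), then draft (board A #5, board B #5), then demo (board A #6, board B #6), then refactor (board A #7, board B #8) — 5 tasks in the same relative order in both. The LCS DP gives dp[10][10] = 5, so this is optimal.

5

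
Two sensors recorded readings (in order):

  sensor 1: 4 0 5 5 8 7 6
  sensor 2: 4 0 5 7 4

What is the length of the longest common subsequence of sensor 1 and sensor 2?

Match 4 at sensor 1[1]=sensor 2[1] → 0 at sensor 1[2]=sensor 2[2] → 5 at sensor 1[4]=sensor 2[3] → 7 at sensor 1[6]=sensor 2[4] — 4 values in the same relative order in both. Since dp[7][5] = 4, nothing longer is possible.

4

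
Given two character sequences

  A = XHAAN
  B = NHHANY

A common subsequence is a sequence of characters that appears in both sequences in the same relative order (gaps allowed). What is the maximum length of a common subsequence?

3

Let dp[i][j] be the LCS length of the first i characters of A and the first j characters of B. dp[i][j] = dp[i-1][j-1]+1 when the i-th and j-th characters match, else max(dp[i-1][j], dp[i][j-1]).
    ·  N  H  H  A  N  Y
 ·  0  0  0  0  0  0  0
 X  0  0  0  0  0  0  0
 H  0  0  1  1  1  1  1
 A  0  0  1  1  2  2  2
 A  0  0  1  1  2  2  2
 N  0  1  1  1  2  3  3
dp[5][6] = 3. One LCS (by backtracking along matches): HAN.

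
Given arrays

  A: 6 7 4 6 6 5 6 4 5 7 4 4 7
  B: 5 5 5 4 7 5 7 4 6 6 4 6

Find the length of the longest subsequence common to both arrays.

Taking 5 at A[6]=B[3]; then 4 at A[8]=B[4]; then 5 at A[9]=B[6]; then 7 at A[10]=B[7]; then 4 at A[11]=B[8]; then 4 at A[12]=B[11] gives a common subsequence of length 6. dp[13][12] = 6 confirms this is the maximum.

6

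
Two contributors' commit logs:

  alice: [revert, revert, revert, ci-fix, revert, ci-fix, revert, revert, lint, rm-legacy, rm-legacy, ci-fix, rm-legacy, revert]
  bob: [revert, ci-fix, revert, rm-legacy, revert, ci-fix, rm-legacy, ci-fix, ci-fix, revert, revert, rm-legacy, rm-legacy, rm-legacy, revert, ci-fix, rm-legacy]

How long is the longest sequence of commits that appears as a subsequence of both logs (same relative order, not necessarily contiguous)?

Taking revert [1,1] → revert [2,3] → revert [3,5] → ci-fix [4,8] → ci-fix [6,9] → revert [7,10] → revert [8,11] → rm-legacy [10,13] → rm-legacy [11,14] → ci-fix [12,16] → rm-legacy [13,17] gives a common subsequence of length 11, and the DP table's final entry dp[14][17] is also 11, so no common subsequence is longer.

11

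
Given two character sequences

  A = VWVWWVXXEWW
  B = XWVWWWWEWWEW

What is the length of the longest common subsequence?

Taking V (A #1, B #3), then W (A #2, B #5), then W (A #4, B #6), then W (A #5, B #7), then E (A #9, B #8), then W (A #10, B #10), then W (A #11, B #12) gives a common subsequence of length 7. The LCS DP gives dp[11][12] = 7, so this is optimal.

7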